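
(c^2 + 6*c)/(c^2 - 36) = c/(c - 6)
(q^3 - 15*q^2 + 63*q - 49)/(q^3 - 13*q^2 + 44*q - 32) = (q^2 - 14*q + 49)/(q^2 - 12*q + 32)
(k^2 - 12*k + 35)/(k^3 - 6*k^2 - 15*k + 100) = (k - 7)/(k^2 - k - 20)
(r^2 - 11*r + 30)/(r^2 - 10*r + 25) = (r - 6)/(r - 5)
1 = 1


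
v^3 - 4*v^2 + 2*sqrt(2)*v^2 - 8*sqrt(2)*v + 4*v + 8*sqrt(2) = (v - 2)^2*(v + 2*sqrt(2))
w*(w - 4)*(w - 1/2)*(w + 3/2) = w^4 - 3*w^3 - 19*w^2/4 + 3*w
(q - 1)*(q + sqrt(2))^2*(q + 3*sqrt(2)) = q^4 - q^3 + 5*sqrt(2)*q^3 - 5*sqrt(2)*q^2 + 14*q^2 - 14*q + 6*sqrt(2)*q - 6*sqrt(2)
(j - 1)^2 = j^2 - 2*j + 1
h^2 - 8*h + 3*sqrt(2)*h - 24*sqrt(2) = (h - 8)*(h + 3*sqrt(2))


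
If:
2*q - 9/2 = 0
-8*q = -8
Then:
No Solution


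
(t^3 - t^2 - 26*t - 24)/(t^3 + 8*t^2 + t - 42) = (t^3 - t^2 - 26*t - 24)/(t^3 + 8*t^2 + t - 42)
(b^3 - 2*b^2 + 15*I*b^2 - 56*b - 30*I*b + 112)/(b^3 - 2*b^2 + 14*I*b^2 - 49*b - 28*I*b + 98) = (b + 8*I)/(b + 7*I)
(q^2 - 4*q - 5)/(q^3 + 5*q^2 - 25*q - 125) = (q + 1)/(q^2 + 10*q + 25)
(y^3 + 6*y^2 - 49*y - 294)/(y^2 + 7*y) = y - 1 - 42/y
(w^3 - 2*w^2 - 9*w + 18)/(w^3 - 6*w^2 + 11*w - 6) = (w + 3)/(w - 1)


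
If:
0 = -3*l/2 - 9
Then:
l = -6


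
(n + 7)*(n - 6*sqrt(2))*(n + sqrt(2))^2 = n^4 - 4*sqrt(2)*n^3 + 7*n^3 - 28*sqrt(2)*n^2 - 22*n^2 - 154*n - 12*sqrt(2)*n - 84*sqrt(2)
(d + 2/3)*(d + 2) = d^2 + 8*d/3 + 4/3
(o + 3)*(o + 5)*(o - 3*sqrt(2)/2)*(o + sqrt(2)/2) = o^4 - sqrt(2)*o^3 + 8*o^3 - 8*sqrt(2)*o^2 + 27*o^2/2 - 15*sqrt(2)*o - 12*o - 45/2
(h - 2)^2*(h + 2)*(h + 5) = h^4 + 3*h^3 - 14*h^2 - 12*h + 40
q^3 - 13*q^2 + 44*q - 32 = (q - 8)*(q - 4)*(q - 1)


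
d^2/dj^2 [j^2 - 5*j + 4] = 2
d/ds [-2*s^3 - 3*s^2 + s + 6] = -6*s^2 - 6*s + 1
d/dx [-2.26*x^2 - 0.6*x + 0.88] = -4.52*x - 0.6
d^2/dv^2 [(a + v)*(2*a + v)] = 2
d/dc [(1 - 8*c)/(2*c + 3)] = -26/(2*c + 3)^2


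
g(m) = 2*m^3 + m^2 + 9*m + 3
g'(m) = 6*m^2 + 2*m + 9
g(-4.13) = -158.00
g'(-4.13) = 103.08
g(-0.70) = -3.50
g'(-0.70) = 10.54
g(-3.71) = -118.76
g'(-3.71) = 84.16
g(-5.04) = -273.01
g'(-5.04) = 151.33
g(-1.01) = -7.13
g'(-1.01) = 13.10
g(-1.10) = -8.35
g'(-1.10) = 14.06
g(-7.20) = -756.46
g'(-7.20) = 305.64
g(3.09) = 99.37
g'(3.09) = 72.47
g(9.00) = 1623.00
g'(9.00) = 513.00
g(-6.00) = -447.00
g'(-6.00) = 213.00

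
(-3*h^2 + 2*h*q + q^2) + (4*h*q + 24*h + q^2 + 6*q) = -3*h^2 + 6*h*q + 24*h + 2*q^2 + 6*q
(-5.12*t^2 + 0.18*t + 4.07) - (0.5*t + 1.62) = -5.12*t^2 - 0.32*t + 2.45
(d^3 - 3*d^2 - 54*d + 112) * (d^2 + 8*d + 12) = d^5 + 5*d^4 - 66*d^3 - 356*d^2 + 248*d + 1344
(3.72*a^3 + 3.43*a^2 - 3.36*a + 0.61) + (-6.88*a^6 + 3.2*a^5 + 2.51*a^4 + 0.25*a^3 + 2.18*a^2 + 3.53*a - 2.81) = -6.88*a^6 + 3.2*a^5 + 2.51*a^4 + 3.97*a^3 + 5.61*a^2 + 0.17*a - 2.2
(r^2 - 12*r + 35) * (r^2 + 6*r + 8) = r^4 - 6*r^3 - 29*r^2 + 114*r + 280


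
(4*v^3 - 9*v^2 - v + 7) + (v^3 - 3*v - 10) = 5*v^3 - 9*v^2 - 4*v - 3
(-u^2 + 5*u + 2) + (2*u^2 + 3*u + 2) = u^2 + 8*u + 4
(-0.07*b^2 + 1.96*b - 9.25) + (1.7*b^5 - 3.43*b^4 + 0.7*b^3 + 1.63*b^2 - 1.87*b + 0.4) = 1.7*b^5 - 3.43*b^4 + 0.7*b^3 + 1.56*b^2 + 0.0899999999999999*b - 8.85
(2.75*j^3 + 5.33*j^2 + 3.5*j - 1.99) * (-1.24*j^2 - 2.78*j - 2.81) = -3.41*j^5 - 14.2542*j^4 - 26.8849*j^3 - 22.2397*j^2 - 4.3028*j + 5.5919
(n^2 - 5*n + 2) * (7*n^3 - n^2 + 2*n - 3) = 7*n^5 - 36*n^4 + 21*n^3 - 15*n^2 + 19*n - 6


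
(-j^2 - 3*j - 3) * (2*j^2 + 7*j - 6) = -2*j^4 - 13*j^3 - 21*j^2 - 3*j + 18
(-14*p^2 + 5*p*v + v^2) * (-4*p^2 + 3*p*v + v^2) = 56*p^4 - 62*p^3*v - 3*p^2*v^2 + 8*p*v^3 + v^4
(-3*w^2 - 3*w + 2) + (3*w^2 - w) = 2 - 4*w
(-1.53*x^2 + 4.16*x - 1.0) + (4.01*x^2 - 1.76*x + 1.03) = 2.48*x^2 + 2.4*x + 0.03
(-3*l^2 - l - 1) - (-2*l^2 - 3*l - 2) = -l^2 + 2*l + 1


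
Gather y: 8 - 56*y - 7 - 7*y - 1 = -63*y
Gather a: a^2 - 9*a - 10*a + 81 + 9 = a^2 - 19*a + 90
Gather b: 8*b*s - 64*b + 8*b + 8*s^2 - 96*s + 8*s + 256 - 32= b*(8*s - 56) + 8*s^2 - 88*s + 224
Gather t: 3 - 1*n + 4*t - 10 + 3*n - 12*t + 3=2*n - 8*t - 4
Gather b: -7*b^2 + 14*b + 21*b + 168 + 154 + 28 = -7*b^2 + 35*b + 350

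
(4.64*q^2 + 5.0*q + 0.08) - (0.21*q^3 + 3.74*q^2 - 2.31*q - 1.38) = -0.21*q^3 + 0.899999999999999*q^2 + 7.31*q + 1.46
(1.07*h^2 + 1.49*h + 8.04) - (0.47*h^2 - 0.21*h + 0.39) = 0.6*h^2 + 1.7*h + 7.65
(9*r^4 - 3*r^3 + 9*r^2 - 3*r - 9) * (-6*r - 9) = -54*r^5 - 63*r^4 - 27*r^3 - 63*r^2 + 81*r + 81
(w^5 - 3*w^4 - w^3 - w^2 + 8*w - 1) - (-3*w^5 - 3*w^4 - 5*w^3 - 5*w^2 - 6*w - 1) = 4*w^5 + 4*w^3 + 4*w^2 + 14*w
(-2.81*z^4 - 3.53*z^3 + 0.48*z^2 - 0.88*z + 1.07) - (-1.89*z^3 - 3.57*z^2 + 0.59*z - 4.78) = -2.81*z^4 - 1.64*z^3 + 4.05*z^2 - 1.47*z + 5.85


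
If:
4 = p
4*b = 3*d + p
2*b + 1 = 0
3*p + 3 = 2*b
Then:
No Solution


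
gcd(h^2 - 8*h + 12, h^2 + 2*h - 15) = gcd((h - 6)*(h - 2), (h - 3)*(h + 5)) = 1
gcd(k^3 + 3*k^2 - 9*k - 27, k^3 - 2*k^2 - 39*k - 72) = k^2 + 6*k + 9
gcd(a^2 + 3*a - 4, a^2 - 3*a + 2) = a - 1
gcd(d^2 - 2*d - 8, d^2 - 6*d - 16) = d + 2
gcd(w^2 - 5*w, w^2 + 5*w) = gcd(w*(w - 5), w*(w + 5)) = w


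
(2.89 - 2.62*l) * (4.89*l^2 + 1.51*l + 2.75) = -12.8118*l^3 + 10.1759*l^2 - 2.8411*l + 7.9475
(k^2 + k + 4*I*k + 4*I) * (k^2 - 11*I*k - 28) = k^4 + k^3 - 7*I*k^3 + 16*k^2 - 7*I*k^2 + 16*k - 112*I*k - 112*I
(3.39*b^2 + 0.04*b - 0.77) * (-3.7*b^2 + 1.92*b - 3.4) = -12.543*b^4 + 6.3608*b^3 - 8.6002*b^2 - 1.6144*b + 2.618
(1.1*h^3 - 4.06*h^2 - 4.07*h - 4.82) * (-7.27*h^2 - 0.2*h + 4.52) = -7.997*h^5 + 29.2962*h^4 + 35.3729*h^3 + 17.5042*h^2 - 17.4324*h - 21.7864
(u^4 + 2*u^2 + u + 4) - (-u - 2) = u^4 + 2*u^2 + 2*u + 6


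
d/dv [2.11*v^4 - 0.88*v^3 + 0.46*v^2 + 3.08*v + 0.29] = 8.44*v^3 - 2.64*v^2 + 0.92*v + 3.08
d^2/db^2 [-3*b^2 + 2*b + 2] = -6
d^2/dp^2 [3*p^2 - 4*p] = 6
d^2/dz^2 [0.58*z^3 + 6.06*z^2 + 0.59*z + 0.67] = 3.48*z + 12.12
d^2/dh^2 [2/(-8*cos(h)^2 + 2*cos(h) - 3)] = 4*(-128*sin(h)^4 + 18*sin(h)^2 - 33*cos(h) + 6*cos(3*h) + 90)/(8*sin(h)^2 + 2*cos(h) - 11)^3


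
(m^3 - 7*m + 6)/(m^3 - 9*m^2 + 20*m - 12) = (m + 3)/(m - 6)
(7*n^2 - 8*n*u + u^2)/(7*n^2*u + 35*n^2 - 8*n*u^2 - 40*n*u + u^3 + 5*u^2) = 1/(u + 5)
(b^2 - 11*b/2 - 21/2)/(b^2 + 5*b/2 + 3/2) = (b - 7)/(b + 1)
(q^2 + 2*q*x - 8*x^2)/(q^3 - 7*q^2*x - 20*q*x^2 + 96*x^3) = (q - 2*x)/(q^2 - 11*q*x + 24*x^2)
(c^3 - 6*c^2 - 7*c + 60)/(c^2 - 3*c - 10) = (c^2 - c - 12)/(c + 2)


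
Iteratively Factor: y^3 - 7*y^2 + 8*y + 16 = (y - 4)*(y^2 - 3*y - 4) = (y - 4)*(y + 1)*(y - 4)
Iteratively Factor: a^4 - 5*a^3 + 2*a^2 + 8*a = (a)*(a^3 - 5*a^2 + 2*a + 8) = a*(a - 2)*(a^2 - 3*a - 4) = a*(a - 4)*(a - 2)*(a + 1)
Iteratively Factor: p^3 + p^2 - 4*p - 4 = (p - 2)*(p^2 + 3*p + 2) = (p - 2)*(p + 1)*(p + 2)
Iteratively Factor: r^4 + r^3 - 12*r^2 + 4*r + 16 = (r - 2)*(r^3 + 3*r^2 - 6*r - 8) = (r - 2)*(r + 4)*(r^2 - r - 2) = (r - 2)*(r + 1)*(r + 4)*(r - 2)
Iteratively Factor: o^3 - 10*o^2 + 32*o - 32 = (o - 4)*(o^2 - 6*o + 8) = (o - 4)^2*(o - 2)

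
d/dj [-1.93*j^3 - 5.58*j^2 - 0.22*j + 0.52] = -5.79*j^2 - 11.16*j - 0.22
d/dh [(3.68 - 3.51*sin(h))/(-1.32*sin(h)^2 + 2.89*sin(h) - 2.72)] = (-4.6332*sin(h)^2 + 9.7152*sin(h) - 1.088)*cos(h)/(1.7424*sin(h)^4 - 7.6296*sin(h)^3 + 15.5329*sin(h)^2 - 15.7216*sin(h) + 7.3984)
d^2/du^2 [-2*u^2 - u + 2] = -4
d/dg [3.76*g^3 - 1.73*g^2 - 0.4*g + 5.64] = 11.28*g^2 - 3.46*g - 0.4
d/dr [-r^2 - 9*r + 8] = -2*r - 9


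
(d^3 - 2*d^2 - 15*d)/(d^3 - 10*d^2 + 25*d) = (d + 3)/(d - 5)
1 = 1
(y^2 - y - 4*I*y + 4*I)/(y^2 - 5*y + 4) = (y - 4*I)/(y - 4)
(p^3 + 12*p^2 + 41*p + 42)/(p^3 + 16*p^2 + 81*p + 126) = (p + 2)/(p + 6)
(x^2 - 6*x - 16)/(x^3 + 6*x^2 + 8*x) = (x - 8)/(x*(x + 4))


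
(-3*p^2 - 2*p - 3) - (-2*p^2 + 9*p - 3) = -p^2 - 11*p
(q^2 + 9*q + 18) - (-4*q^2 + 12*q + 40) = 5*q^2 - 3*q - 22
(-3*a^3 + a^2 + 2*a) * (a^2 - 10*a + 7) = -3*a^5 + 31*a^4 - 29*a^3 - 13*a^2 + 14*a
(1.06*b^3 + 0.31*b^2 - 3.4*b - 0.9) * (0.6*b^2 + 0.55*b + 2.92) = 0.636*b^5 + 0.769*b^4 + 1.2257*b^3 - 1.5048*b^2 - 10.423*b - 2.628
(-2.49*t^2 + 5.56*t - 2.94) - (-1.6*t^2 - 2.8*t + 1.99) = -0.89*t^2 + 8.36*t - 4.93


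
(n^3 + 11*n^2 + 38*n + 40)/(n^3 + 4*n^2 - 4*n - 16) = (n + 5)/(n - 2)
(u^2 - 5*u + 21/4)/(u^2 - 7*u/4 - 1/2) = (-4*u^2 + 20*u - 21)/(-4*u^2 + 7*u + 2)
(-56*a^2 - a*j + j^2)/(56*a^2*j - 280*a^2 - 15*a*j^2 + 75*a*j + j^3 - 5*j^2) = (-7*a - j)/(7*a*j - 35*a - j^2 + 5*j)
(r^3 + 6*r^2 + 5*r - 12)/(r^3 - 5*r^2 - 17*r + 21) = (r + 4)/(r - 7)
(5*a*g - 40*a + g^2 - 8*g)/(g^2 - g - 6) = (-5*a*g + 40*a - g^2 + 8*g)/(-g^2 + g + 6)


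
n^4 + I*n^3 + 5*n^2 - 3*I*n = n*(n - I)^2*(n + 3*I)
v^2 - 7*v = v*(v - 7)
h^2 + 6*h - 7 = (h - 1)*(h + 7)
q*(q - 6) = q^2 - 6*q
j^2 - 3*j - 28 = (j - 7)*(j + 4)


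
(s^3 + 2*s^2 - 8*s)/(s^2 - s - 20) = s*(s - 2)/(s - 5)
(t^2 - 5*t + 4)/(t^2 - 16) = (t - 1)/(t + 4)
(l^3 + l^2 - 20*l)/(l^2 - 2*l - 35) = l*(l - 4)/(l - 7)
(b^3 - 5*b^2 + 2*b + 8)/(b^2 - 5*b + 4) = (b^2 - b - 2)/(b - 1)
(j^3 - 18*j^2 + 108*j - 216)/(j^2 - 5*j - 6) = (j^2 - 12*j + 36)/(j + 1)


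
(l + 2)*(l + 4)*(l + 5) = l^3 + 11*l^2 + 38*l + 40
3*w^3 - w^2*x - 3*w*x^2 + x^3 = (-3*w + x)*(-w + x)*(w + x)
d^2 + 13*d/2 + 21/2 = (d + 3)*(d + 7/2)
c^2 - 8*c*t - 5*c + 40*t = (c - 5)*(c - 8*t)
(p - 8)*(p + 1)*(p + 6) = p^3 - p^2 - 50*p - 48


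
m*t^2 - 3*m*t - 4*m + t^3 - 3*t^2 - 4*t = (m + t)*(t - 4)*(t + 1)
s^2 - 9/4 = (s - 3/2)*(s + 3/2)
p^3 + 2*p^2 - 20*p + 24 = (p - 2)^2*(p + 6)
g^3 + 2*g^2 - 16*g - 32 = (g - 4)*(g + 2)*(g + 4)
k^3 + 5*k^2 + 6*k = k*(k + 2)*(k + 3)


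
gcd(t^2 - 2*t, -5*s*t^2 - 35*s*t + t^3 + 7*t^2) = t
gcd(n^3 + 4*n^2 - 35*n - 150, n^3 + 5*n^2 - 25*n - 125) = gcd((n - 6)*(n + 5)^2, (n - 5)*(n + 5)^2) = n^2 + 10*n + 25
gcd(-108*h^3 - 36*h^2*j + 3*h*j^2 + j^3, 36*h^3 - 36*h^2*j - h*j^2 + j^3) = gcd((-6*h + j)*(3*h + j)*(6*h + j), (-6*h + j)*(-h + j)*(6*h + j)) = 36*h^2 - j^2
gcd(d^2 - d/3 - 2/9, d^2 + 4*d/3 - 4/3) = d - 2/3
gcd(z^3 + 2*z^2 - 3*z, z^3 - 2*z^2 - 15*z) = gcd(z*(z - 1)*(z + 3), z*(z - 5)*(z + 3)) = z^2 + 3*z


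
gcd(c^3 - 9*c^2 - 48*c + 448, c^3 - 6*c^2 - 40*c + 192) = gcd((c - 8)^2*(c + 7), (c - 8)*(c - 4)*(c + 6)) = c - 8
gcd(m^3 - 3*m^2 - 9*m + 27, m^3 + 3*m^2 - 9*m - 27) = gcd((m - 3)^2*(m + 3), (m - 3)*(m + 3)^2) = m^2 - 9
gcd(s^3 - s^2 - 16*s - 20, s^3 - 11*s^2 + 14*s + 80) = s^2 - 3*s - 10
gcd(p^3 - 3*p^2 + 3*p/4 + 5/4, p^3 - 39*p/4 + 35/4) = p^2 - 7*p/2 + 5/2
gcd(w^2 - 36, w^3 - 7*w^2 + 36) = w - 6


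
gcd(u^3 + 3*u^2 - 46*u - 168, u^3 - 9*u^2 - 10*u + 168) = u^2 - 3*u - 28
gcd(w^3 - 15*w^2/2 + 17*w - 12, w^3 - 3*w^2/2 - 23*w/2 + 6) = w - 4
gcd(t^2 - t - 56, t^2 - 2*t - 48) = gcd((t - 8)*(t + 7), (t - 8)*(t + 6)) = t - 8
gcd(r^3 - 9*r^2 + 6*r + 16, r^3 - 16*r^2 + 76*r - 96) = r^2 - 10*r + 16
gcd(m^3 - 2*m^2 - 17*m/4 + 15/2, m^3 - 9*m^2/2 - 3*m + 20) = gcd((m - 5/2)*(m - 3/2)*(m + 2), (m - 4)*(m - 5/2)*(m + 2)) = m^2 - m/2 - 5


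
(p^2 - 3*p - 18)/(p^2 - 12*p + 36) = (p + 3)/(p - 6)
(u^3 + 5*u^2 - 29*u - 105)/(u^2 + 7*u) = u - 2 - 15/u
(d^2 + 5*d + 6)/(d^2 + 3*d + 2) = (d + 3)/(d + 1)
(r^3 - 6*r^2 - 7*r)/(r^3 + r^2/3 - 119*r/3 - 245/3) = 3*r*(r + 1)/(3*r^2 + 22*r + 35)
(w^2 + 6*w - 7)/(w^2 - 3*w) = (w^2 + 6*w - 7)/(w*(w - 3))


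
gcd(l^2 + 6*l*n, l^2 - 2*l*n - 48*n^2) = l + 6*n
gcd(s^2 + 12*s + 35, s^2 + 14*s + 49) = s + 7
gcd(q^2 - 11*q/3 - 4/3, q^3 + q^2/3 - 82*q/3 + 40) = q - 4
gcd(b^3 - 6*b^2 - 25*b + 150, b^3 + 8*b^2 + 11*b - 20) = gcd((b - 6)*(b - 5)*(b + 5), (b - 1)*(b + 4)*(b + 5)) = b + 5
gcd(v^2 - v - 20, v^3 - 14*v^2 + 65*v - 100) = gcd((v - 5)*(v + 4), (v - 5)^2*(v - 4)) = v - 5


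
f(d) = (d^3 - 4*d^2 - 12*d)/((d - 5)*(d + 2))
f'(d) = (3*d^2 - 8*d - 12)/((d - 5)*(d + 2)) - (d^3 - 4*d^2 - 12*d)/((d - 5)*(d + 2)^2) - (d^3 - 4*d^2 - 12*d)/((d - 5)^2*(d + 2)) = (d^2 - 10*d + 30)/(d^2 - 10*d + 25)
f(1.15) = 1.45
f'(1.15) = 1.34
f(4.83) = 33.24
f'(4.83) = 174.01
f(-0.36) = -0.43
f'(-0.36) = 1.17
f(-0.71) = -0.83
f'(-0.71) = 1.15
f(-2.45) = -2.78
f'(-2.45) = 1.09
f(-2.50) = -2.83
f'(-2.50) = 1.09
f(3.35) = 5.38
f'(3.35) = 2.84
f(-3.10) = -3.48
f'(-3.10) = 1.08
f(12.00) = 10.29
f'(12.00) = 1.10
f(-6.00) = -6.55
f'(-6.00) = 1.04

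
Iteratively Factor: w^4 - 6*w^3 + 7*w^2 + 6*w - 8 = (w + 1)*(w^3 - 7*w^2 + 14*w - 8) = (w - 4)*(w + 1)*(w^2 - 3*w + 2) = (w - 4)*(w - 1)*(w + 1)*(w - 2)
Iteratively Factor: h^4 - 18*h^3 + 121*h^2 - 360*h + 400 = (h - 5)*(h^3 - 13*h^2 + 56*h - 80) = (h - 5)^2*(h^2 - 8*h + 16) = (h - 5)^2*(h - 4)*(h - 4)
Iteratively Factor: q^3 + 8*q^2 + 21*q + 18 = (q + 2)*(q^2 + 6*q + 9) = (q + 2)*(q + 3)*(q + 3)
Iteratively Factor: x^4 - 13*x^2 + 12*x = (x - 1)*(x^3 + x^2 - 12*x) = (x - 1)*(x + 4)*(x^2 - 3*x) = (x - 3)*(x - 1)*(x + 4)*(x)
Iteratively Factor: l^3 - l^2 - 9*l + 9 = (l + 3)*(l^2 - 4*l + 3) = (l - 1)*(l + 3)*(l - 3)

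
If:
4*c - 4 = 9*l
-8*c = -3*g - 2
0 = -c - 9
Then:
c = -9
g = -74/3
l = -40/9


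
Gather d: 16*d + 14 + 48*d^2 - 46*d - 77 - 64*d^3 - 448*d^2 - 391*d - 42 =-64*d^3 - 400*d^2 - 421*d - 105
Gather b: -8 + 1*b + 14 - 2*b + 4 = 10 - b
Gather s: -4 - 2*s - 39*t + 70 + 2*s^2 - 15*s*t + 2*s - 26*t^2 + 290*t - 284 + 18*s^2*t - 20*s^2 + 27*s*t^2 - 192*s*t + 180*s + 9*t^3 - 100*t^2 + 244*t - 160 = s^2*(18*t - 18) + s*(27*t^2 - 207*t + 180) + 9*t^3 - 126*t^2 + 495*t - 378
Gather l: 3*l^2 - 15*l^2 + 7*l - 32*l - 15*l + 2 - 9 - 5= -12*l^2 - 40*l - 12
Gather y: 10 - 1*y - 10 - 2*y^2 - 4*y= -2*y^2 - 5*y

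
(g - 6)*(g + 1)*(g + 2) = g^3 - 3*g^2 - 16*g - 12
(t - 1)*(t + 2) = t^2 + t - 2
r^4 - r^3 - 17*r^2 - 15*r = r*(r - 5)*(r + 1)*(r + 3)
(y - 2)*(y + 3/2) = y^2 - y/2 - 3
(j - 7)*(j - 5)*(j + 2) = j^3 - 10*j^2 + 11*j + 70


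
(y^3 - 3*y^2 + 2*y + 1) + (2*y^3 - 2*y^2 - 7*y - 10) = 3*y^3 - 5*y^2 - 5*y - 9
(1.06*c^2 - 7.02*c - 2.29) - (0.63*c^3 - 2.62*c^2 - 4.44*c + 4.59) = -0.63*c^3 + 3.68*c^2 - 2.58*c - 6.88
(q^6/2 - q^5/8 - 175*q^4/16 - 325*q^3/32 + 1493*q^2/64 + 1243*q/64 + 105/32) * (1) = q^6/2 - q^5/8 - 175*q^4/16 - 325*q^3/32 + 1493*q^2/64 + 1243*q/64 + 105/32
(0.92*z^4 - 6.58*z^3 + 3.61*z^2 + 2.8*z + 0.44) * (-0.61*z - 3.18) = -0.5612*z^5 + 1.0882*z^4 + 18.7223*z^3 - 13.1878*z^2 - 9.1724*z - 1.3992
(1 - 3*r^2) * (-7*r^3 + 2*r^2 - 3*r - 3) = 21*r^5 - 6*r^4 + 2*r^3 + 11*r^2 - 3*r - 3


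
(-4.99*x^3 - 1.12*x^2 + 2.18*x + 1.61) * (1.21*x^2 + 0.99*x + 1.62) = -6.0379*x^5 - 6.2953*x^4 - 6.5548*x^3 + 2.2919*x^2 + 5.1255*x + 2.6082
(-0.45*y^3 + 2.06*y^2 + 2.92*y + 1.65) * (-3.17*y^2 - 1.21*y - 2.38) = 1.4265*y^5 - 5.9857*y^4 - 10.678*y^3 - 13.6665*y^2 - 8.9461*y - 3.927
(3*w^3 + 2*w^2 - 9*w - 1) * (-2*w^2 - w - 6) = -6*w^5 - 7*w^4 - 2*w^3 - w^2 + 55*w + 6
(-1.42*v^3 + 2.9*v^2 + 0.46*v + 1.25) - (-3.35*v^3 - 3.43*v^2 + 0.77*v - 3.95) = 1.93*v^3 + 6.33*v^2 - 0.31*v + 5.2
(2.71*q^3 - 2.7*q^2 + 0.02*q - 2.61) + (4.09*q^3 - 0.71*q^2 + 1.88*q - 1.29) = 6.8*q^3 - 3.41*q^2 + 1.9*q - 3.9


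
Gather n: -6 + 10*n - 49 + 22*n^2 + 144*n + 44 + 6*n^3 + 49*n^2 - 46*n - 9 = 6*n^3 + 71*n^2 + 108*n - 20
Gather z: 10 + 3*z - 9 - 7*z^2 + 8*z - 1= -7*z^2 + 11*z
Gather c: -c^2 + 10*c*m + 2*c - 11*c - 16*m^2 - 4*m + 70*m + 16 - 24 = -c^2 + c*(10*m - 9) - 16*m^2 + 66*m - 8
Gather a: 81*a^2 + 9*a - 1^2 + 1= 81*a^2 + 9*a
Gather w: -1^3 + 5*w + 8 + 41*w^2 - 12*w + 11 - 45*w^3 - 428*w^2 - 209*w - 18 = -45*w^3 - 387*w^2 - 216*w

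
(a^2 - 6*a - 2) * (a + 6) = a^3 - 38*a - 12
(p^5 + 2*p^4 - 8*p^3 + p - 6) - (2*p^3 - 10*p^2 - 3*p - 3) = p^5 + 2*p^4 - 10*p^3 + 10*p^2 + 4*p - 3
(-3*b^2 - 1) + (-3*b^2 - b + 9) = -6*b^2 - b + 8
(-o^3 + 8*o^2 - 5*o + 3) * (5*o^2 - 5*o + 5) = -5*o^5 + 45*o^4 - 70*o^3 + 80*o^2 - 40*o + 15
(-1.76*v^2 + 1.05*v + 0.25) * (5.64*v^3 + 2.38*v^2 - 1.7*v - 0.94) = -9.9264*v^5 + 1.7332*v^4 + 6.901*v^3 + 0.4644*v^2 - 1.412*v - 0.235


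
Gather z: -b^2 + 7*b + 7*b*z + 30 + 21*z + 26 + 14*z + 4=-b^2 + 7*b + z*(7*b + 35) + 60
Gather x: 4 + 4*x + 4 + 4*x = 8*x + 8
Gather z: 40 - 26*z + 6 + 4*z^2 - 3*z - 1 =4*z^2 - 29*z + 45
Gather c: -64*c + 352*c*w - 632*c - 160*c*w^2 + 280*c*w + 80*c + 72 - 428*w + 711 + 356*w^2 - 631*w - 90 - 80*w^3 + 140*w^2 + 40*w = c*(-160*w^2 + 632*w - 616) - 80*w^3 + 496*w^2 - 1019*w + 693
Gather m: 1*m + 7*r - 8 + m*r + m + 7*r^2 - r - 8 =m*(r + 2) + 7*r^2 + 6*r - 16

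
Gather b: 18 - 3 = 15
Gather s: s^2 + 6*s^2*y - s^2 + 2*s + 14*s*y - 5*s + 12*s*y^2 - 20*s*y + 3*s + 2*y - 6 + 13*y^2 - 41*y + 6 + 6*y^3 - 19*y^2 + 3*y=6*s^2*y + s*(12*y^2 - 6*y) + 6*y^3 - 6*y^2 - 36*y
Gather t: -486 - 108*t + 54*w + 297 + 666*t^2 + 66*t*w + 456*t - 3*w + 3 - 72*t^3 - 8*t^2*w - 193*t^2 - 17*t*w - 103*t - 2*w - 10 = -72*t^3 + t^2*(473 - 8*w) + t*(49*w + 245) + 49*w - 196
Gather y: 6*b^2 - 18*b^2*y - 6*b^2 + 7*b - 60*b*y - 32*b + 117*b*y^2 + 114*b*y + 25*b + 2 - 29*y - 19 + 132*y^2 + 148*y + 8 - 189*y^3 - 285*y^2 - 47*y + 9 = -189*y^3 + y^2*(117*b - 153) + y*(-18*b^2 + 54*b + 72)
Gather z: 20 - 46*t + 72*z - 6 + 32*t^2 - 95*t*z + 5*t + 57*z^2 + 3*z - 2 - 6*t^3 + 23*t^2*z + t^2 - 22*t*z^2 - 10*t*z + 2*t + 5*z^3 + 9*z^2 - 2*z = -6*t^3 + 33*t^2 - 39*t + 5*z^3 + z^2*(66 - 22*t) + z*(23*t^2 - 105*t + 73) + 12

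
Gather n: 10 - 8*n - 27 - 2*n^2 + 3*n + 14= -2*n^2 - 5*n - 3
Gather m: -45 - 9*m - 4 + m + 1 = -8*m - 48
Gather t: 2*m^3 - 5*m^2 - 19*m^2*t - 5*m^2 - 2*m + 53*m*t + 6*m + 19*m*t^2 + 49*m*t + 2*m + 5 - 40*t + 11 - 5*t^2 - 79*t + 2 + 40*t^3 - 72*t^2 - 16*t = 2*m^3 - 10*m^2 + 6*m + 40*t^3 + t^2*(19*m - 77) + t*(-19*m^2 + 102*m - 135) + 18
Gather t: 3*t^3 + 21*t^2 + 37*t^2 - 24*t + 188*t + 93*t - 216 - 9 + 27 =3*t^3 + 58*t^2 + 257*t - 198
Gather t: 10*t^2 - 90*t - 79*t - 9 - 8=10*t^2 - 169*t - 17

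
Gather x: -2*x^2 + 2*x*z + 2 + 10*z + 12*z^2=-2*x^2 + 2*x*z + 12*z^2 + 10*z + 2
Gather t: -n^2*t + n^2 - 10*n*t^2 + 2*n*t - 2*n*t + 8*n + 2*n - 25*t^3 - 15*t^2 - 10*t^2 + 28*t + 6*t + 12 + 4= n^2 + 10*n - 25*t^3 + t^2*(-10*n - 25) + t*(34 - n^2) + 16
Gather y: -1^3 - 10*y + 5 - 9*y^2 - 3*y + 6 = -9*y^2 - 13*y + 10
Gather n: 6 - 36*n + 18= 24 - 36*n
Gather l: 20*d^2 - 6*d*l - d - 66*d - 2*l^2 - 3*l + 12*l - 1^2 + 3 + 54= 20*d^2 - 67*d - 2*l^2 + l*(9 - 6*d) + 56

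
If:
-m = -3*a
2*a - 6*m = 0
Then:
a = 0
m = 0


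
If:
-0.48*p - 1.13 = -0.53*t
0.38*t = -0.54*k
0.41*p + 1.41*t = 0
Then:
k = -0.36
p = -1.78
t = 0.52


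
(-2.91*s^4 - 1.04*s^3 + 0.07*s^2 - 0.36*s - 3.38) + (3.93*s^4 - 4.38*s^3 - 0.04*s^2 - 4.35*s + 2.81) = 1.02*s^4 - 5.42*s^3 + 0.03*s^2 - 4.71*s - 0.57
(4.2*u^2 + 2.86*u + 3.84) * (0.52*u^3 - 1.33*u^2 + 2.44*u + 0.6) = 2.184*u^5 - 4.0988*u^4 + 8.441*u^3 + 4.3912*u^2 + 11.0856*u + 2.304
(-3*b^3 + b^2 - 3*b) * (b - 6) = -3*b^4 + 19*b^3 - 9*b^2 + 18*b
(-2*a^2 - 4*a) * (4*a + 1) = -8*a^3 - 18*a^2 - 4*a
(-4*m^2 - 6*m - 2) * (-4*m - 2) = 16*m^3 + 32*m^2 + 20*m + 4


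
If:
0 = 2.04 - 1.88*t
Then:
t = 1.09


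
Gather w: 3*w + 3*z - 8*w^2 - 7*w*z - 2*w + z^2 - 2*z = -8*w^2 + w*(1 - 7*z) + z^2 + z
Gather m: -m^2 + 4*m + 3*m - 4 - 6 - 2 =-m^2 + 7*m - 12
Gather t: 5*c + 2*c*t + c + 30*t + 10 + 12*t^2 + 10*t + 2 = 6*c + 12*t^2 + t*(2*c + 40) + 12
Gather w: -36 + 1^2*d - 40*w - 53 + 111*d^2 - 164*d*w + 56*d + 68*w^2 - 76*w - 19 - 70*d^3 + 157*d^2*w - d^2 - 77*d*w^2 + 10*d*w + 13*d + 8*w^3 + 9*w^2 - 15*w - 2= -70*d^3 + 110*d^2 + 70*d + 8*w^3 + w^2*(77 - 77*d) + w*(157*d^2 - 154*d - 131) - 110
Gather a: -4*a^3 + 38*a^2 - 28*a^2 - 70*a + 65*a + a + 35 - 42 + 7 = -4*a^3 + 10*a^2 - 4*a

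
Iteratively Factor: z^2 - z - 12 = (z - 4)*(z + 3)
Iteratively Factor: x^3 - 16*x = (x - 4)*(x^2 + 4*x) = x*(x - 4)*(x + 4)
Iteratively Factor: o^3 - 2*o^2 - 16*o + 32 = (o - 4)*(o^2 + 2*o - 8) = (o - 4)*(o + 4)*(o - 2)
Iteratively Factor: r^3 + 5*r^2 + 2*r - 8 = (r - 1)*(r^2 + 6*r + 8) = (r - 1)*(r + 2)*(r + 4)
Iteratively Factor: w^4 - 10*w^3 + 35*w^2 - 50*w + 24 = (w - 1)*(w^3 - 9*w^2 + 26*w - 24) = (w - 2)*(w - 1)*(w^2 - 7*w + 12) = (w - 3)*(w - 2)*(w - 1)*(w - 4)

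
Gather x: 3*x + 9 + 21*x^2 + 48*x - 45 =21*x^2 + 51*x - 36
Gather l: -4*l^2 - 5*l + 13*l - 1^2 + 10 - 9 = -4*l^2 + 8*l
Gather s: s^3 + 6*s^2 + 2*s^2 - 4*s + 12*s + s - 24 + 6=s^3 + 8*s^2 + 9*s - 18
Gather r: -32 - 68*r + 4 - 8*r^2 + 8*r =-8*r^2 - 60*r - 28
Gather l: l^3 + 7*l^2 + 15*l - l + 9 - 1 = l^3 + 7*l^2 + 14*l + 8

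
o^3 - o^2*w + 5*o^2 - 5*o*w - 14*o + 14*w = (o - 2)*(o + 7)*(o - w)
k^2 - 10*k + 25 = (k - 5)^2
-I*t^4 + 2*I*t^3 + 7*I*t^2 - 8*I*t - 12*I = (t - 3)*(t - 2)*(t + 2)*(-I*t - I)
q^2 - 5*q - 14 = (q - 7)*(q + 2)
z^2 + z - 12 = (z - 3)*(z + 4)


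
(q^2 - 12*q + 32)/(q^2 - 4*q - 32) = (q - 4)/(q + 4)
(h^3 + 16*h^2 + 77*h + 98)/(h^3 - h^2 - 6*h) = (h^2 + 14*h + 49)/(h*(h - 3))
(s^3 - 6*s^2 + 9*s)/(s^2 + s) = (s^2 - 6*s + 9)/(s + 1)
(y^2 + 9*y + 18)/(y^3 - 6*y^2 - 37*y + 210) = (y + 3)/(y^2 - 12*y + 35)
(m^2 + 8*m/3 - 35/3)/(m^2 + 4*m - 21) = (3*m^2 + 8*m - 35)/(3*(m^2 + 4*m - 21))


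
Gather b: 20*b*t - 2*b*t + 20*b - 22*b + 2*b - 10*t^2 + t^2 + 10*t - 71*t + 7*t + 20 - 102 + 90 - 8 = 18*b*t - 9*t^2 - 54*t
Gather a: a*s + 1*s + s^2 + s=a*s + s^2 + 2*s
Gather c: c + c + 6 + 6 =2*c + 12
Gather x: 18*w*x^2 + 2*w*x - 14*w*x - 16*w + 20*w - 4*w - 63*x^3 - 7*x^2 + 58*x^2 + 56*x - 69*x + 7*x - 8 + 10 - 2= -63*x^3 + x^2*(18*w + 51) + x*(-12*w - 6)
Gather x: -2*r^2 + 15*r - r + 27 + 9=-2*r^2 + 14*r + 36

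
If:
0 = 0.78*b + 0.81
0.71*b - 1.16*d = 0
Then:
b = -1.04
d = -0.64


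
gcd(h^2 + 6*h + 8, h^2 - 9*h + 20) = 1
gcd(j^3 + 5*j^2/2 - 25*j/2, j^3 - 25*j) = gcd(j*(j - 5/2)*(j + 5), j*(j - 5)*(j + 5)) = j^2 + 5*j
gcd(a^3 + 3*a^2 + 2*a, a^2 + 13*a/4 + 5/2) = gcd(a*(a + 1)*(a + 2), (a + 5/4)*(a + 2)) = a + 2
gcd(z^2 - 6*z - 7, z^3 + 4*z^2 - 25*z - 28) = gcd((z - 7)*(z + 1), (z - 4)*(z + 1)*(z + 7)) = z + 1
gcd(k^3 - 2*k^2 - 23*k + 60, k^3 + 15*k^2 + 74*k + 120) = k + 5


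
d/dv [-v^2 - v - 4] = -2*v - 1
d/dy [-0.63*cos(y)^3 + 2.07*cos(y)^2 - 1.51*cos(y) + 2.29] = (1.89*cos(y)^2 - 4.14*cos(y) + 1.51)*sin(y)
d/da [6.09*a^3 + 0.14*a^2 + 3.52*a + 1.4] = 18.27*a^2 + 0.28*a + 3.52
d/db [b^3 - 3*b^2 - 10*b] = 3*b^2 - 6*b - 10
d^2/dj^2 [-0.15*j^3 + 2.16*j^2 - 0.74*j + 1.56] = 4.32 - 0.9*j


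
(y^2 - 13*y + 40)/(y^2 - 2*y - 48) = (y - 5)/(y + 6)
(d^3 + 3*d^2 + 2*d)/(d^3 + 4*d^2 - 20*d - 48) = d*(d + 1)/(d^2 + 2*d - 24)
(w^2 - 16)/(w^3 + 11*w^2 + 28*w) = (w - 4)/(w*(w + 7))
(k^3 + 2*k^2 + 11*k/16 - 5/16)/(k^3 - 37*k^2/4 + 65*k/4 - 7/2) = (4*k^2 + 9*k + 5)/(4*(k^2 - 9*k + 14))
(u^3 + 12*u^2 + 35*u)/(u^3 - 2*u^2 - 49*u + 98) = u*(u + 5)/(u^2 - 9*u + 14)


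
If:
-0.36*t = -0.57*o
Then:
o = 0.631578947368421*t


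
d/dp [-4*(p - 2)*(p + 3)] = -8*p - 4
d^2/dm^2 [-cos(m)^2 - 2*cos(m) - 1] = 2*cos(m) + 2*cos(2*m)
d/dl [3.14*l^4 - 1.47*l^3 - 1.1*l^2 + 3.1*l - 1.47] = 12.56*l^3 - 4.41*l^2 - 2.2*l + 3.1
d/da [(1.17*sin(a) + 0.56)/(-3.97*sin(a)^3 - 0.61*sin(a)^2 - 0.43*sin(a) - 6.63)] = (9.2898*sin(a)^3 + 7.3833*sin(a)^2 + 0.6832*sin(a) - 7.5163)*cos(a)/(15.7609*sin(a)^6 + 4.8434*sin(a)^5 + 3.7863*sin(a)^4 + 53.1668*sin(a)^3 + 8.2735*sin(a)^2 + 5.7018*sin(a) + 43.9569)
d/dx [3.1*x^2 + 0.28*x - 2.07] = 6.2*x + 0.28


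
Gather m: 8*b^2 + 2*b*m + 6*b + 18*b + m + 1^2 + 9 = 8*b^2 + 24*b + m*(2*b + 1) + 10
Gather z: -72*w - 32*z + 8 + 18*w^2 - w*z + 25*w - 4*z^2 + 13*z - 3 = 18*w^2 - 47*w - 4*z^2 + z*(-w - 19) + 5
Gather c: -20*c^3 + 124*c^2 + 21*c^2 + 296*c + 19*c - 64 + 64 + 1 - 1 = -20*c^3 + 145*c^2 + 315*c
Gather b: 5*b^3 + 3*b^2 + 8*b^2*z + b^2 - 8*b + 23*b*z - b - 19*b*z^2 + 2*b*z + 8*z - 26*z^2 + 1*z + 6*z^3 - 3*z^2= 5*b^3 + b^2*(8*z + 4) + b*(-19*z^2 + 25*z - 9) + 6*z^3 - 29*z^2 + 9*z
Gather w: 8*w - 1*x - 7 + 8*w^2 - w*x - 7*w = 8*w^2 + w*(1 - x) - x - 7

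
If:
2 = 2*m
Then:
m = 1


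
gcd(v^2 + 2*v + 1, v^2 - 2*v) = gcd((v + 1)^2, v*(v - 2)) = 1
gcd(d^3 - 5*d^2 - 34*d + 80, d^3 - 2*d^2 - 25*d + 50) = d^2 + 3*d - 10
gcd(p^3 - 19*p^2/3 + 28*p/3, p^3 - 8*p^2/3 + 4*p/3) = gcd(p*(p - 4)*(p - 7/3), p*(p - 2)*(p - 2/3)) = p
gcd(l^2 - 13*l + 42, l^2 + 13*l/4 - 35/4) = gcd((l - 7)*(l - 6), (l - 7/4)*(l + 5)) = 1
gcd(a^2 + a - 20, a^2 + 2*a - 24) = a - 4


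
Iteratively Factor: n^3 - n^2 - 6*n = (n + 2)*(n^2 - 3*n) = n*(n + 2)*(n - 3)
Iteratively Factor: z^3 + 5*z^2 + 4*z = (z + 4)*(z^2 + z) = (z + 1)*(z + 4)*(z)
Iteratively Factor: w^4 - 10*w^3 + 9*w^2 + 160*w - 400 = (w - 5)*(w^3 - 5*w^2 - 16*w + 80) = (w - 5)*(w + 4)*(w^2 - 9*w + 20) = (w - 5)^2*(w + 4)*(w - 4)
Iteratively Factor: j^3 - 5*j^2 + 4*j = (j - 1)*(j^2 - 4*j) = j*(j - 1)*(j - 4)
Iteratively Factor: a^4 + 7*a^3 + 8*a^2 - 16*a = (a - 1)*(a^3 + 8*a^2 + 16*a) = a*(a - 1)*(a^2 + 8*a + 16) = a*(a - 1)*(a + 4)*(a + 4)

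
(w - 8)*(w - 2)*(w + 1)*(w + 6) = w^4 - 3*w^3 - 48*w^2 + 52*w + 96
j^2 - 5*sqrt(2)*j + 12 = (j - 3*sqrt(2))*(j - 2*sqrt(2))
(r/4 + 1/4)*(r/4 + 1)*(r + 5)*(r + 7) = r^4/16 + 17*r^3/16 + 99*r^2/16 + 223*r/16 + 35/4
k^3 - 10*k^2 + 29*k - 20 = (k - 5)*(k - 4)*(k - 1)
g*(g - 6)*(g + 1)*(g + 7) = g^4 + 2*g^3 - 41*g^2 - 42*g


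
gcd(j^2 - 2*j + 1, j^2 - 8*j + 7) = j - 1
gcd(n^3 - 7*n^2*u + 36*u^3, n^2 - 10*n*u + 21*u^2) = -n + 3*u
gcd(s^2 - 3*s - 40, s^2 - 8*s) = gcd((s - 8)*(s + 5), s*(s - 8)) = s - 8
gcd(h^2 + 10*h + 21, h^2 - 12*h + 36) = 1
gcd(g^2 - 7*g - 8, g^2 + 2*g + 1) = g + 1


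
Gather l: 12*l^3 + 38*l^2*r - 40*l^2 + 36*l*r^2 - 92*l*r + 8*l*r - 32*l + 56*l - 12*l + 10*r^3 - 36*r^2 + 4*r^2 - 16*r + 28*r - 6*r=12*l^3 + l^2*(38*r - 40) + l*(36*r^2 - 84*r + 12) + 10*r^3 - 32*r^2 + 6*r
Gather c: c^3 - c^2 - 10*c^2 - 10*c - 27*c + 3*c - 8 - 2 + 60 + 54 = c^3 - 11*c^2 - 34*c + 104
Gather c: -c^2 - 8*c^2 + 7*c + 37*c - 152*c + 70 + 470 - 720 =-9*c^2 - 108*c - 180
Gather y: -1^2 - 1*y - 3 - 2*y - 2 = -3*y - 6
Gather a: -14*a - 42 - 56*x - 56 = -14*a - 56*x - 98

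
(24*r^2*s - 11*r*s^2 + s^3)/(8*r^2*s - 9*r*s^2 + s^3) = (3*r - s)/(r - s)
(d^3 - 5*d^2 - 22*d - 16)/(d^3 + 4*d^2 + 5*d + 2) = (d - 8)/(d + 1)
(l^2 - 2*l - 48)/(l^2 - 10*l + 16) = (l + 6)/(l - 2)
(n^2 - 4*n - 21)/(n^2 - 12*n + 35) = (n + 3)/(n - 5)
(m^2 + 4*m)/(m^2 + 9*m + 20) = m/(m + 5)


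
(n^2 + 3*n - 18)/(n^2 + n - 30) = (n - 3)/(n - 5)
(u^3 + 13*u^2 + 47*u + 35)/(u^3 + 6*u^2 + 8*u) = (u^3 + 13*u^2 + 47*u + 35)/(u*(u^2 + 6*u + 8))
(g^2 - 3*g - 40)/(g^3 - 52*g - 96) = (g + 5)/(g^2 + 8*g + 12)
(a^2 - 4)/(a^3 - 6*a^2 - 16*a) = (a - 2)/(a*(a - 8))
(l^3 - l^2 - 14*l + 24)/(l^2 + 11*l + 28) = (l^2 - 5*l + 6)/(l + 7)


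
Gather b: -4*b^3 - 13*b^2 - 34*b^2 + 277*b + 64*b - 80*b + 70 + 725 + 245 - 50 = -4*b^3 - 47*b^2 + 261*b + 990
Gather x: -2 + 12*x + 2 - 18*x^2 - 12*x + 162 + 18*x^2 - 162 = 0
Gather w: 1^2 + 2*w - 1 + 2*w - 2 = 4*w - 2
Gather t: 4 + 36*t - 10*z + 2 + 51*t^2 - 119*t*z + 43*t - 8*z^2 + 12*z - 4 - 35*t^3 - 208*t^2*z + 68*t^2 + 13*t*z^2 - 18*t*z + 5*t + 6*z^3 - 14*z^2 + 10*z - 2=-35*t^3 + t^2*(119 - 208*z) + t*(13*z^2 - 137*z + 84) + 6*z^3 - 22*z^2 + 12*z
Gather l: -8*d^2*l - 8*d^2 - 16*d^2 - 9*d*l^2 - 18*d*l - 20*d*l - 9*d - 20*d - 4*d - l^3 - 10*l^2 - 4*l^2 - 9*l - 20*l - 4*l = -24*d^2 - 33*d - l^3 + l^2*(-9*d - 14) + l*(-8*d^2 - 38*d - 33)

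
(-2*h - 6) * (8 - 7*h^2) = 14*h^3 + 42*h^2 - 16*h - 48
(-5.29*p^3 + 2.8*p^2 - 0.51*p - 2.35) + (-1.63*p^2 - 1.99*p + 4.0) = -5.29*p^3 + 1.17*p^2 - 2.5*p + 1.65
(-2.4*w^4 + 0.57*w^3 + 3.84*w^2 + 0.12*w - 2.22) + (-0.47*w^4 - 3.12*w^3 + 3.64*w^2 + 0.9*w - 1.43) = -2.87*w^4 - 2.55*w^3 + 7.48*w^2 + 1.02*w - 3.65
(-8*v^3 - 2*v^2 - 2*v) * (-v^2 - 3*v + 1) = 8*v^5 + 26*v^4 + 4*v^2 - 2*v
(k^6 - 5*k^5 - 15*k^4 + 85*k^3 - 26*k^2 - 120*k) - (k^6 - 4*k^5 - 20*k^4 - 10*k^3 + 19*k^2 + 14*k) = -k^5 + 5*k^4 + 95*k^3 - 45*k^2 - 134*k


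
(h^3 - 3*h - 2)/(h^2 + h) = h - 1 - 2/h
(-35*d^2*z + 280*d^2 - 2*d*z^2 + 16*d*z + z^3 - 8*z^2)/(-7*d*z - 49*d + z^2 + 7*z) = (5*d*z - 40*d + z^2 - 8*z)/(z + 7)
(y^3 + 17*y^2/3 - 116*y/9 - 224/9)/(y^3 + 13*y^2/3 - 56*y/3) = (y + 4/3)/y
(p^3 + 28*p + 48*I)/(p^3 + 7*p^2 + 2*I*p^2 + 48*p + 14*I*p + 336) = (p^2 + 6*I*p - 8)/(p^2 + p*(7 + 8*I) + 56*I)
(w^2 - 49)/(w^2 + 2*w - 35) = (w - 7)/(w - 5)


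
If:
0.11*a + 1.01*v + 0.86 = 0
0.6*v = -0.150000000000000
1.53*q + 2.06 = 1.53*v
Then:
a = -5.52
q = -1.60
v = -0.25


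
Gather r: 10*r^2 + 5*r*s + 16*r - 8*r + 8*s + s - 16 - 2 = 10*r^2 + r*(5*s + 8) + 9*s - 18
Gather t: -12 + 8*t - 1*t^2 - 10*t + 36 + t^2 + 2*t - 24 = 0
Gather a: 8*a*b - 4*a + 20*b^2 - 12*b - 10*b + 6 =a*(8*b - 4) + 20*b^2 - 22*b + 6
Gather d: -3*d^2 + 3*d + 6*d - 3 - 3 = -3*d^2 + 9*d - 6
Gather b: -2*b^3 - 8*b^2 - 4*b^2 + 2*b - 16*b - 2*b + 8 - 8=-2*b^3 - 12*b^2 - 16*b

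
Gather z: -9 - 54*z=-54*z - 9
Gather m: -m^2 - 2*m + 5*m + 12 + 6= -m^2 + 3*m + 18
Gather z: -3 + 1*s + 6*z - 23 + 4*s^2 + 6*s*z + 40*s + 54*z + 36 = 4*s^2 + 41*s + z*(6*s + 60) + 10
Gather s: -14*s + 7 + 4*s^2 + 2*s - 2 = 4*s^2 - 12*s + 5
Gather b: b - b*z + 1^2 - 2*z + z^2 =b*(1 - z) + z^2 - 2*z + 1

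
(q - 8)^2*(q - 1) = q^3 - 17*q^2 + 80*q - 64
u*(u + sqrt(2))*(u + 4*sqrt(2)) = u^3 + 5*sqrt(2)*u^2 + 8*u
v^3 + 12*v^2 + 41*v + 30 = (v + 1)*(v + 5)*(v + 6)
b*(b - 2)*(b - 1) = b^3 - 3*b^2 + 2*b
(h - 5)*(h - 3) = h^2 - 8*h + 15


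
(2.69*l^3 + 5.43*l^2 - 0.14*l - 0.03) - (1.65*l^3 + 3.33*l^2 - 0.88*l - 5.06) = 1.04*l^3 + 2.1*l^2 + 0.74*l + 5.03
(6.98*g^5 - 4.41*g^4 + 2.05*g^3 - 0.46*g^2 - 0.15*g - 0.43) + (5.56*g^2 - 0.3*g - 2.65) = 6.98*g^5 - 4.41*g^4 + 2.05*g^3 + 5.1*g^2 - 0.45*g - 3.08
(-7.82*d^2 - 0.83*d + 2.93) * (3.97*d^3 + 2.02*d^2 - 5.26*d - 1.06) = -31.0454*d^5 - 19.0915*d^4 + 51.0887*d^3 + 18.5736*d^2 - 14.532*d - 3.1058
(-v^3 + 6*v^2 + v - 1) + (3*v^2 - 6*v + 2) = -v^3 + 9*v^2 - 5*v + 1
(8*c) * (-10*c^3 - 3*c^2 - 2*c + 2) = -80*c^4 - 24*c^3 - 16*c^2 + 16*c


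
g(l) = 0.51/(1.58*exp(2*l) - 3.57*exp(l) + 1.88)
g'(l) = 0.51*(-3.16*exp(2*l) + 3.57*exp(l))/(1.58*exp(2*l) - 3.57*exp(l) + 1.88)^2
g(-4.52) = 0.28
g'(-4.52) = 0.01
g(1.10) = 0.09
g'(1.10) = -0.31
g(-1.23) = 0.52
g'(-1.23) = 0.42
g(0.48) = 2.15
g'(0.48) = -22.53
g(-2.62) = 0.31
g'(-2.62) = 0.05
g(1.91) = 0.01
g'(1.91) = -0.02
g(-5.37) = 0.27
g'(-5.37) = 0.00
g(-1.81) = 0.38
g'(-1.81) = 0.14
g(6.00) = 0.00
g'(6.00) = 0.00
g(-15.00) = 0.27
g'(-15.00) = 0.00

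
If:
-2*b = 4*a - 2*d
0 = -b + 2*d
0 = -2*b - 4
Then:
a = 1/2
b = -2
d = -1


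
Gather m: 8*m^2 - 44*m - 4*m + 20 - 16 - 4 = 8*m^2 - 48*m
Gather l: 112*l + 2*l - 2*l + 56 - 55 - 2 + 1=112*l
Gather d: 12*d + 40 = 12*d + 40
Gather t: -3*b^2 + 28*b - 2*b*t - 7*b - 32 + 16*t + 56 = -3*b^2 + 21*b + t*(16 - 2*b) + 24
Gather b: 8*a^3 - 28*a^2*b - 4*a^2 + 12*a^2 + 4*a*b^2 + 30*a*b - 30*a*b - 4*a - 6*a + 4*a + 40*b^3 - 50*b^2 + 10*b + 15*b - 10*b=8*a^3 + 8*a^2 - 6*a + 40*b^3 + b^2*(4*a - 50) + b*(15 - 28*a^2)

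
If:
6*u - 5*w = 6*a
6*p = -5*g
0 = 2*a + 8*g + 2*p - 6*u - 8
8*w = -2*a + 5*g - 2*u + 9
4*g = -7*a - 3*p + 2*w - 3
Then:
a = -1767/5260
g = 8427/2630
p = -2809/1052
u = 2547/1315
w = 7173/2630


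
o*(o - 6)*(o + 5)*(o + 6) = o^4 + 5*o^3 - 36*o^2 - 180*o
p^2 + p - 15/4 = (p - 3/2)*(p + 5/2)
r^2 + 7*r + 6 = (r + 1)*(r + 6)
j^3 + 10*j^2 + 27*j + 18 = (j + 1)*(j + 3)*(j + 6)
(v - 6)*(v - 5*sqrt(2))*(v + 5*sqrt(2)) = v^3 - 6*v^2 - 50*v + 300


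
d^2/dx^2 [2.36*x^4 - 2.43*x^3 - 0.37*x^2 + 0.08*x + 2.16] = 28.32*x^2 - 14.58*x - 0.74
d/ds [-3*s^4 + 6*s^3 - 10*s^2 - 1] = 2*s*(-6*s^2 + 9*s - 10)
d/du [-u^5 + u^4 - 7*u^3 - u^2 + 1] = u*(-5*u^3 + 4*u^2 - 21*u - 2)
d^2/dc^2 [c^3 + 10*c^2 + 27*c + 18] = 6*c + 20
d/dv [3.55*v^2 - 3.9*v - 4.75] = 7.1*v - 3.9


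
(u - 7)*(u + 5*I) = u^2 - 7*u + 5*I*u - 35*I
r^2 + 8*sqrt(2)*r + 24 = (r + 2*sqrt(2))*(r + 6*sqrt(2))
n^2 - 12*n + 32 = (n - 8)*(n - 4)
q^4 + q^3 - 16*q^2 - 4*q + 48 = (q - 3)*(q - 2)*(q + 2)*(q + 4)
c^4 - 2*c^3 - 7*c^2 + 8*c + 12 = (c - 3)*(c - 2)*(c + 1)*(c + 2)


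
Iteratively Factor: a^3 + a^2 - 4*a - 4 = (a + 2)*(a^2 - a - 2) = (a - 2)*(a + 2)*(a + 1)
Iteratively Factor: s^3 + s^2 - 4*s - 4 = (s - 2)*(s^2 + 3*s + 2) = (s - 2)*(s + 2)*(s + 1)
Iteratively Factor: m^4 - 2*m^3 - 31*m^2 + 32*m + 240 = (m + 3)*(m^3 - 5*m^2 - 16*m + 80) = (m - 5)*(m + 3)*(m^2 - 16) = (m - 5)*(m + 3)*(m + 4)*(m - 4)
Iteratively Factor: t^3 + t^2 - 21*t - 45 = (t - 5)*(t^2 + 6*t + 9) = (t - 5)*(t + 3)*(t + 3)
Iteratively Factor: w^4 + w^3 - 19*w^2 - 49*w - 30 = (w + 2)*(w^3 - w^2 - 17*w - 15) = (w + 2)*(w + 3)*(w^2 - 4*w - 5) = (w + 1)*(w + 2)*(w + 3)*(w - 5)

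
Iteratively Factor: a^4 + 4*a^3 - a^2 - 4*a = (a)*(a^3 + 4*a^2 - a - 4) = a*(a + 1)*(a^2 + 3*a - 4) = a*(a - 1)*(a + 1)*(a + 4)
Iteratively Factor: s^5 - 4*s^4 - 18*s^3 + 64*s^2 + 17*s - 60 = (s - 3)*(s^4 - s^3 - 21*s^2 + s + 20) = (s - 5)*(s - 3)*(s^3 + 4*s^2 - s - 4) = (s - 5)*(s - 3)*(s + 1)*(s^2 + 3*s - 4) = (s - 5)*(s - 3)*(s - 1)*(s + 1)*(s + 4)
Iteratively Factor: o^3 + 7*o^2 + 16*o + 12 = (o + 3)*(o^2 + 4*o + 4) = (o + 2)*(o + 3)*(o + 2)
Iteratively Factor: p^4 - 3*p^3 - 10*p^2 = (p)*(p^3 - 3*p^2 - 10*p) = p*(p - 5)*(p^2 + 2*p) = p^2*(p - 5)*(p + 2)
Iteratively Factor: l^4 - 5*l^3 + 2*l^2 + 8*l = (l - 4)*(l^3 - l^2 - 2*l) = (l - 4)*(l + 1)*(l^2 - 2*l) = l*(l - 4)*(l + 1)*(l - 2)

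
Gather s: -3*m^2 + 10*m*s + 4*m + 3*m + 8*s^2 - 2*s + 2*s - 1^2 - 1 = -3*m^2 + 10*m*s + 7*m + 8*s^2 - 2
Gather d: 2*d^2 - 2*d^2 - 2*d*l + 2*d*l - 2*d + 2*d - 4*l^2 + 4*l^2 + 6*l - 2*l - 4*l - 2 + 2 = 0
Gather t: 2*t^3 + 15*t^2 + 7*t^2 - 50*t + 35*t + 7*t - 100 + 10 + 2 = 2*t^3 + 22*t^2 - 8*t - 88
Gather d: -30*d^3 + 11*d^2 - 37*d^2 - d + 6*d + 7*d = -30*d^3 - 26*d^2 + 12*d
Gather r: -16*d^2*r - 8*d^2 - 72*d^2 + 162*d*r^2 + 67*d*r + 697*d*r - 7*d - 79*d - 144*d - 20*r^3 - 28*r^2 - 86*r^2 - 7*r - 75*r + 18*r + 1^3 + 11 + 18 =-80*d^2 - 230*d - 20*r^3 + r^2*(162*d - 114) + r*(-16*d^2 + 764*d - 64) + 30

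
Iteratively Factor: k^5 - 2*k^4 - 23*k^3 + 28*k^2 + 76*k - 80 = (k + 4)*(k^4 - 6*k^3 + k^2 + 24*k - 20) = (k - 5)*(k + 4)*(k^3 - k^2 - 4*k + 4) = (k - 5)*(k + 2)*(k + 4)*(k^2 - 3*k + 2) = (k - 5)*(k - 2)*(k + 2)*(k + 4)*(k - 1)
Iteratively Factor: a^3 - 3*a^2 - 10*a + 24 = (a + 3)*(a^2 - 6*a + 8) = (a - 2)*(a + 3)*(a - 4)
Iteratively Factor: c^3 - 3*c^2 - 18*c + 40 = (c - 5)*(c^2 + 2*c - 8) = (c - 5)*(c + 4)*(c - 2)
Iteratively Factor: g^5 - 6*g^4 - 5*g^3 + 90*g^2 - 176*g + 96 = (g - 3)*(g^4 - 3*g^3 - 14*g^2 + 48*g - 32) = (g - 3)*(g + 4)*(g^3 - 7*g^2 + 14*g - 8) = (g - 3)*(g - 1)*(g + 4)*(g^2 - 6*g + 8) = (g - 3)*(g - 2)*(g - 1)*(g + 4)*(g - 4)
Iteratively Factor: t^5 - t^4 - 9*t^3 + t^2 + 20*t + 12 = (t + 1)*(t^4 - 2*t^3 - 7*t^2 + 8*t + 12) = (t - 2)*(t + 1)*(t^3 - 7*t - 6) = (t - 3)*(t - 2)*(t + 1)*(t^2 + 3*t + 2) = (t - 3)*(t - 2)*(t + 1)^2*(t + 2)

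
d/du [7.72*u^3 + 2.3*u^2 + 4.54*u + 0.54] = 23.16*u^2 + 4.6*u + 4.54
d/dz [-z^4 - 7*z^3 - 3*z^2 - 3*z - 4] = -4*z^3 - 21*z^2 - 6*z - 3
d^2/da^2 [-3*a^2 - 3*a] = -6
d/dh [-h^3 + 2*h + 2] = 2 - 3*h^2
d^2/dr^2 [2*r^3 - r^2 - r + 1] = 12*r - 2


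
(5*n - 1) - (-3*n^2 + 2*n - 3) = 3*n^2 + 3*n + 2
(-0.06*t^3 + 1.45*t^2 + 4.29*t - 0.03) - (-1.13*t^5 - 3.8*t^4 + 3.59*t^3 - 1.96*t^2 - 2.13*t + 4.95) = 1.13*t^5 + 3.8*t^4 - 3.65*t^3 + 3.41*t^2 + 6.42*t - 4.98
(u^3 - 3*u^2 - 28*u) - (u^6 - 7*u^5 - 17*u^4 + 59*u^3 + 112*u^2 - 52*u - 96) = -u^6 + 7*u^5 + 17*u^4 - 58*u^3 - 115*u^2 + 24*u + 96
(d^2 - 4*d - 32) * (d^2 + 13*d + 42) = d^4 + 9*d^3 - 42*d^2 - 584*d - 1344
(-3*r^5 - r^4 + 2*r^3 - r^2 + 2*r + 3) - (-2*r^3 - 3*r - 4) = -3*r^5 - r^4 + 4*r^3 - r^2 + 5*r + 7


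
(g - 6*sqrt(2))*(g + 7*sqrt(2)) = g^2 + sqrt(2)*g - 84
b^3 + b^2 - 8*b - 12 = (b - 3)*(b + 2)^2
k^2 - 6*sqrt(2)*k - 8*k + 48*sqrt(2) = (k - 8)*(k - 6*sqrt(2))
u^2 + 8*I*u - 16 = (u + 4*I)^2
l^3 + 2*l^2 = l^2*(l + 2)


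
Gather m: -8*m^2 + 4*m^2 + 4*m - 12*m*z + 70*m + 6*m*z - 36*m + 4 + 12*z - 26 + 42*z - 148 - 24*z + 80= -4*m^2 + m*(38 - 6*z) + 30*z - 90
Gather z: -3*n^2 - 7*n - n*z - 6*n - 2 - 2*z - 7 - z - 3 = -3*n^2 - 13*n + z*(-n - 3) - 12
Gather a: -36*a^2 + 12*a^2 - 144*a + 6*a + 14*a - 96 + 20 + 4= -24*a^2 - 124*a - 72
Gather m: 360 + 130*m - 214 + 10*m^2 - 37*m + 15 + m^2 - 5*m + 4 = 11*m^2 + 88*m + 165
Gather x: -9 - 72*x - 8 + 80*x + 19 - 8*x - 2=0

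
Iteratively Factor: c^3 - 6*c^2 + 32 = (c - 4)*(c^2 - 2*c - 8) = (c - 4)^2*(c + 2)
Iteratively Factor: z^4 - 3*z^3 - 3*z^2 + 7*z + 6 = (z - 2)*(z^3 - z^2 - 5*z - 3) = (z - 2)*(z + 1)*(z^2 - 2*z - 3) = (z - 3)*(z - 2)*(z + 1)*(z + 1)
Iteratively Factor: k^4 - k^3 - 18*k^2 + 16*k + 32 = (k + 4)*(k^3 - 5*k^2 + 2*k + 8) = (k + 1)*(k + 4)*(k^2 - 6*k + 8) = (k - 4)*(k + 1)*(k + 4)*(k - 2)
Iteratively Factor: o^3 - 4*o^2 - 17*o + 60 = (o + 4)*(o^2 - 8*o + 15) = (o - 5)*(o + 4)*(o - 3)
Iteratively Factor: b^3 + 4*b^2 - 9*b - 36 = (b - 3)*(b^2 + 7*b + 12) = (b - 3)*(b + 3)*(b + 4)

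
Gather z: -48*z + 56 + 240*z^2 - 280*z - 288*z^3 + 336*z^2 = -288*z^3 + 576*z^2 - 328*z + 56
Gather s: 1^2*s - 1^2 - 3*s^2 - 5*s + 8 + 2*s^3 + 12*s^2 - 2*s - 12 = 2*s^3 + 9*s^2 - 6*s - 5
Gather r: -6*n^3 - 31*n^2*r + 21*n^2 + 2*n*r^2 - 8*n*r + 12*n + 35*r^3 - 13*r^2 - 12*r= -6*n^3 + 21*n^2 + 12*n + 35*r^3 + r^2*(2*n - 13) + r*(-31*n^2 - 8*n - 12)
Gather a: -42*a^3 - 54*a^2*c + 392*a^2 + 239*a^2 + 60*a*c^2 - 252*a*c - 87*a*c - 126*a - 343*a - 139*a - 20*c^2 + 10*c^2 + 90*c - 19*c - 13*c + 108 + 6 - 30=-42*a^3 + a^2*(631 - 54*c) + a*(60*c^2 - 339*c - 608) - 10*c^2 + 58*c + 84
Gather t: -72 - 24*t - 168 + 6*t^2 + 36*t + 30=6*t^2 + 12*t - 210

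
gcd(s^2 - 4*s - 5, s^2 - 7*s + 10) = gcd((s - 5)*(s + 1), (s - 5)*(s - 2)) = s - 5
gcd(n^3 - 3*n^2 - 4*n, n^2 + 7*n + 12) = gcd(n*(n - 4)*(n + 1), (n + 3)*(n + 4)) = 1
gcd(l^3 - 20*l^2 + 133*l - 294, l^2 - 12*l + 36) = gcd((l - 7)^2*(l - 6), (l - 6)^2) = l - 6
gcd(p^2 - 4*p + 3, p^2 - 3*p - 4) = 1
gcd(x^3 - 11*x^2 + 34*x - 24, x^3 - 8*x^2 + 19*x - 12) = x^2 - 5*x + 4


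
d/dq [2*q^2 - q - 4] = 4*q - 1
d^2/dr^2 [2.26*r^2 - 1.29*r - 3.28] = 4.52000000000000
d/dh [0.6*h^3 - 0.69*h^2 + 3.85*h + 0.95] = 1.8*h^2 - 1.38*h + 3.85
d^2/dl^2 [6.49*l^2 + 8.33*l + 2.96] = 12.9800000000000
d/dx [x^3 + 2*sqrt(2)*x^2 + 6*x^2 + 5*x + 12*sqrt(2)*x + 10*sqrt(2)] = 3*x^2 + 4*sqrt(2)*x + 12*x + 5 + 12*sqrt(2)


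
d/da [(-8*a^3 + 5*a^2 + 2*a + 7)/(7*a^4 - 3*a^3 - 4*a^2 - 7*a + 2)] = (56*a^6 - 70*a^5 + 5*a^4 - 72*a^3 - 12*a^2 + 76*a + 53)/(49*a^8 - 42*a^7 - 47*a^6 - 74*a^5 + 86*a^4 + 44*a^3 + 33*a^2 - 28*a + 4)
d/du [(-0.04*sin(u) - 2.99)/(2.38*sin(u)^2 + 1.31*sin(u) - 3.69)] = (0.0952*sin(u)^2 + 14.2324*sin(u) + 4.0645)*cos(u)/(5.6644*sin(u)^4 + 6.2356*sin(u)^3 - 15.8483*sin(u)^2 - 9.6678*sin(u) + 13.6161)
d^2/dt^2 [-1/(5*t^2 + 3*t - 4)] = 2*(25*t^2 + 15*t - (10*t + 3)^2 - 20)/(5*t^2 + 3*t - 4)^3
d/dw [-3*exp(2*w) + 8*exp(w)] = (8 - 6*exp(w))*exp(w)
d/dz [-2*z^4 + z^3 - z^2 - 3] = z*(-8*z^2 + 3*z - 2)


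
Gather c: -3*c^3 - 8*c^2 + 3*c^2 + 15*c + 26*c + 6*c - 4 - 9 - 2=-3*c^3 - 5*c^2 + 47*c - 15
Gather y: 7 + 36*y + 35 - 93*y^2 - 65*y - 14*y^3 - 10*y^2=-14*y^3 - 103*y^2 - 29*y + 42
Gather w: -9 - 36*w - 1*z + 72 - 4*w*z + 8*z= w*(-4*z - 36) + 7*z + 63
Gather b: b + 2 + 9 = b + 11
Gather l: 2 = 2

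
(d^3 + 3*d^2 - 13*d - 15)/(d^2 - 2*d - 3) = d + 5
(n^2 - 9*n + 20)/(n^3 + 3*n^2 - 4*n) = (n^2 - 9*n + 20)/(n*(n^2 + 3*n - 4))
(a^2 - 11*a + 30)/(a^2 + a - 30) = (a - 6)/(a + 6)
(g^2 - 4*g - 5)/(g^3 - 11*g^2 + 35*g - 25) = (g + 1)/(g^2 - 6*g + 5)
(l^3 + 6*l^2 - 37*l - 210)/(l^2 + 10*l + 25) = (l^2 + l - 42)/(l + 5)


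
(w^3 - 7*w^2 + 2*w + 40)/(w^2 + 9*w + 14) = (w^2 - 9*w + 20)/(w + 7)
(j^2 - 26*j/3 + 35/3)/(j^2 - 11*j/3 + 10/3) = (j - 7)/(j - 2)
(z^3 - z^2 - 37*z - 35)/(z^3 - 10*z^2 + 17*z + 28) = (z + 5)/(z - 4)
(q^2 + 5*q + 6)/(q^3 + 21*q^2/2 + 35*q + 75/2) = 2*(q + 2)/(2*q^2 + 15*q + 25)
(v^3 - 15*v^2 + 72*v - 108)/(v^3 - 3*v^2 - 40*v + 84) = (v^3 - 15*v^2 + 72*v - 108)/(v^3 - 3*v^2 - 40*v + 84)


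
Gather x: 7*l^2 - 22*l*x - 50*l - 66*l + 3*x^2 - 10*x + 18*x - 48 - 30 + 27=7*l^2 - 116*l + 3*x^2 + x*(8 - 22*l) - 51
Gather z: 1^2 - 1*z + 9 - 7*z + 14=24 - 8*z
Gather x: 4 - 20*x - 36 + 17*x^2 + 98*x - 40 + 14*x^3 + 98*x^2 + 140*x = 14*x^3 + 115*x^2 + 218*x - 72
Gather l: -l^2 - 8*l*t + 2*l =-l^2 + l*(2 - 8*t)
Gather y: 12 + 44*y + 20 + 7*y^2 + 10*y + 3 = 7*y^2 + 54*y + 35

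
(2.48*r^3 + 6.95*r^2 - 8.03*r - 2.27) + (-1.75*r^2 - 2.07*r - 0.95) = 2.48*r^3 + 5.2*r^2 - 10.1*r - 3.22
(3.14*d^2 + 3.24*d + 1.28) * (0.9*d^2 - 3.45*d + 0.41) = 2.826*d^4 - 7.917*d^3 - 8.7386*d^2 - 3.0876*d + 0.5248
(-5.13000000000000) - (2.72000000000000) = -7.85000000000000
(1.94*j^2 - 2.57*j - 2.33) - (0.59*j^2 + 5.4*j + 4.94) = 1.35*j^2 - 7.97*j - 7.27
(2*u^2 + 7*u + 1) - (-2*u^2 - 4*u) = 4*u^2 + 11*u + 1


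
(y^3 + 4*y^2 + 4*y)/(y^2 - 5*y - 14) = y*(y + 2)/(y - 7)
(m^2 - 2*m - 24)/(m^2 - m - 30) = (m + 4)/(m + 5)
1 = 1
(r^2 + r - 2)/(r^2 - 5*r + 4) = (r + 2)/(r - 4)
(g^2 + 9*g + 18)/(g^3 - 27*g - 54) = (g + 6)/(g^2 - 3*g - 18)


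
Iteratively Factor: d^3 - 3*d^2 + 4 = (d + 1)*(d^2 - 4*d + 4) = (d - 2)*(d + 1)*(d - 2)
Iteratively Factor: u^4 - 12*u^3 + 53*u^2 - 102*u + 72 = (u - 3)*(u^3 - 9*u^2 + 26*u - 24) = (u - 4)*(u - 3)*(u^2 - 5*u + 6) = (u - 4)*(u - 3)^2*(u - 2)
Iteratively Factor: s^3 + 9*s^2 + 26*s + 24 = (s + 3)*(s^2 + 6*s + 8) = (s + 3)*(s + 4)*(s + 2)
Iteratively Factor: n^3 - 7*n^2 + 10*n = (n)*(n^2 - 7*n + 10) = n*(n - 5)*(n - 2)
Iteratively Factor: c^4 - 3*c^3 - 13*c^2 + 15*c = (c)*(c^3 - 3*c^2 - 13*c + 15) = c*(c + 3)*(c^2 - 6*c + 5) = c*(c - 1)*(c + 3)*(c - 5)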